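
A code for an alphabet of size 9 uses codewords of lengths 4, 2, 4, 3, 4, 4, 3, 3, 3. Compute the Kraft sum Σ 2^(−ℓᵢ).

1

With common denominator 2^4 = 16: Σ 2^(−ℓᵢ) = 1/16 + 4/16 + 1/16 + 2/16 + 1/16 + 1/16 + 2/16 + 2/16 + 2/16 = 16/16 = 1.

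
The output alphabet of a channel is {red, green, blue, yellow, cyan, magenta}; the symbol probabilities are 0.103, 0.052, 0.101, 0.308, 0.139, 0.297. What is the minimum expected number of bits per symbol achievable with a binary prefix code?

2.395 bits/symbol

Repeatedly combine the two least-probable nodes; the expected code length is the sum of the merged weights.
merge 13/250 + 101/1000 → 153/1000
merge 103/1000 + 139/1000 → 121/500
merge 153/1000 + 121/500 → 79/200
merge 297/1000 + 77/250 → 121/200
merge 79/200 + 121/200 → 1
L = 153/1000 + 121/500 + 79/200 + 121/200 + 1 = 479/200 = 2.395 bits/symbol.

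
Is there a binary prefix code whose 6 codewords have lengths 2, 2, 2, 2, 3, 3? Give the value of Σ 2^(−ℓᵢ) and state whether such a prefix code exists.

With common denominator 2^3 = 8: Σ 2^(−ℓᵢ) = 2/8 + 2/8 + 2/8 + 2/8 + 1/8 + 1/8 = 10/8 = 1.25.
Kraft's inequality requires Σ ≤ 1; here Σ = 1.25 > 1, so no such prefix code exists.

1.25; no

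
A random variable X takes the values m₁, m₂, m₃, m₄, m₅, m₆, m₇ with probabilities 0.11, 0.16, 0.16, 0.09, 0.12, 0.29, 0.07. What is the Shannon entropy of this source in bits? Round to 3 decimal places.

2.663 bits

H = −Σ pᵢ log₂ pᵢ.
−0.11·log₂(0.11) = 0.3503
−0.16·log₂(0.16) = 0.4230
−0.16·log₂(0.16) = 0.4230
−0.09·log₂(0.09) = 0.3127
−0.12·log₂(0.12) = 0.3671
−0.29·log₂(0.29) = 0.5179
−0.07·log₂(0.07) = 0.2686
Sum ≈ 2.6625 → 2.663 bits.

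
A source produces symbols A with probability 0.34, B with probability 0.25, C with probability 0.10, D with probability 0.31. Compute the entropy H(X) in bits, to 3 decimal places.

1.885 bits

H = −Σ pᵢ log₂ pᵢ.
−0.34·log₂(0.34) = 0.5292
−0.25·log₂(0.25) = 0.5000
−0.10·log₂(0.10) = 0.3322
−0.31·log₂(0.31) = 0.5238
Sum ≈ 1.8852 → 1.885 bits.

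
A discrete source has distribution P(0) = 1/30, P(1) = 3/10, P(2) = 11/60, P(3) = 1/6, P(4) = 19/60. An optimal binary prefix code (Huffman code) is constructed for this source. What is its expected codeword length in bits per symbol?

Repeatedly combine the two least-probable nodes; the expected code length is the sum of the merged weights.
merge 1/30 + 1/6 → 1/5
merge 11/60 + 1/5 → 23/60
merge 3/10 + 19/60 → 37/60
merge 23/60 + 37/60 → 1
L = 1/5 + 23/60 + 37/60 + 1 = 11/5 = 2.2 bits/symbol.

2.2 bits/symbol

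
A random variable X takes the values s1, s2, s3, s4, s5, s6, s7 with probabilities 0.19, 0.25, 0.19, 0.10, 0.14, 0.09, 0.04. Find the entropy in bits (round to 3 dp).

2.638 bits

H = −Σ pᵢ log₂ pᵢ.
−0.19·log₂(0.19) = 0.4552
−0.25·log₂(0.25) = 0.5000
−0.19·log₂(0.19) = 0.4552
−0.10·log₂(0.10) = 0.3322
−0.14·log₂(0.14) = 0.3971
−0.09·log₂(0.09) = 0.3127
−0.04·log₂(0.04) = 0.1858
Sum ≈ 2.6382 → 2.638 bits.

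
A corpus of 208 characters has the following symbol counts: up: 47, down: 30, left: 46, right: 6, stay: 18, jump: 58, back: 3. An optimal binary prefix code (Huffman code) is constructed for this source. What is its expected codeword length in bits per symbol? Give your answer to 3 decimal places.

2.447 bits/symbol

Probabilities are the counts divided by 208.
Repeatedly combine the two least-probable nodes; the expected code length is the sum of the merged weights.
merge 3/208 + 3/104 → 9/208
merge 9/208 + 9/104 → 27/208
merge 27/208 + 15/104 → 57/208
merge 23/104 + 47/208 → 93/208
merge 57/208 + 29/104 → 115/208
merge 93/208 + 115/208 → 1
L = 9/208 + 27/208 + 57/208 + 93/208 + 115/208 + 1 = 509/208 ≈ 2.447 bits/symbol.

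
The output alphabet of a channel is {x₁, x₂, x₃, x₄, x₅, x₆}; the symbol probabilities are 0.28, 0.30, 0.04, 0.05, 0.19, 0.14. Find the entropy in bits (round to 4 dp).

H = −Σ pᵢ log₂ pᵢ.
−0.28·log₂(0.28) = 0.5142
−0.30·log₂(0.30) = 0.5211
−0.04·log₂(0.04) = 0.1858
−0.05·log₂(0.05) = 0.2161
−0.19·log₂(0.19) = 0.4552
−0.14·log₂(0.14) = 0.3971
Sum ≈ 2.2895 → 2.2895 bits.

2.2895 bits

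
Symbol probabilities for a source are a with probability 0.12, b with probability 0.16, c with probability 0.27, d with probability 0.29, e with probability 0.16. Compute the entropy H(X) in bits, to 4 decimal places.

H = −Σ pᵢ log₂ pᵢ.
−0.12·log₂(0.12) = 0.3671
−0.16·log₂(0.16) = 0.4230
−0.27·log₂(0.27) = 0.5100
−0.29·log₂(0.29) = 0.5179
−0.16·log₂(0.16) = 0.4230
Sum ≈ 2.2410 → 2.2410 bits.

2.2410 bits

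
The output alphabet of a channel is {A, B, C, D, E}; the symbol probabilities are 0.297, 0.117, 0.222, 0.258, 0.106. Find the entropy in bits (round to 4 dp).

2.2119 bits

H = −Σ pᵢ log₂ pᵢ.
−0.297·log₂(0.297) = 0.5202
−0.117·log₂(0.117) = 0.3622
−0.222·log₂(0.222) = 0.4820
−0.258·log₂(0.258) = 0.5043
−0.106·log₂(0.106) = 0.3432
Sum ≈ 2.2119 → 2.2119 bits.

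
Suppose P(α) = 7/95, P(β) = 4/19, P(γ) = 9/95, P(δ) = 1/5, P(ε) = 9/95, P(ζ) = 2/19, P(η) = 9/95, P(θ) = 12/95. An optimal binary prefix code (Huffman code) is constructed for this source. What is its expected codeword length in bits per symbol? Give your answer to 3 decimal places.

Repeatedly combine the two least-probable nodes; the expected code length is the sum of the merged weights.
merge 7/95 + 9/95 → 16/95
merge 9/95 + 9/95 → 18/95
merge 2/19 + 12/95 → 22/95
merge 16/95 + 18/95 → 34/95
merge 1/5 + 4/19 → 39/95
merge 22/95 + 34/95 → 56/95
merge 39/95 + 56/95 → 1
L = 16/95 + 18/95 + 22/95 + 34/95 + 39/95 + 56/95 + 1 = 56/19 ≈ 2.947 bits/symbol.

2.947 bits/symbol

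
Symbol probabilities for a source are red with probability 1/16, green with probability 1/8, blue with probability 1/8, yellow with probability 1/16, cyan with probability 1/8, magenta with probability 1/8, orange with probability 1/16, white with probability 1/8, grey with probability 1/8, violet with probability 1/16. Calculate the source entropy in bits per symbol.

3.25 bits

Each probability is a power of 1/2, so log₂(1/p) is an integer.
H = Σ p·log₂(1/p) = 1/16·4 + 1/8·3 + 1/8·3 + 1/16·4 + 1/8·3 + 1/8·3 + 1/16·4 + 1/8·3 + 1/8·3 + 1/16·4 = 3.25 bits.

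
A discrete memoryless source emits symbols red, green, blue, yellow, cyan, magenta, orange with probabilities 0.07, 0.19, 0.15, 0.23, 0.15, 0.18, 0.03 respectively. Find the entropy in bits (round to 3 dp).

2.630 bits

H = −Σ pᵢ log₂ pᵢ.
−0.07·log₂(0.07) = 0.2686
−0.19·log₂(0.19) = 0.4552
−0.15·log₂(0.15) = 0.4105
−0.23·log₂(0.23) = 0.4877
−0.15·log₂(0.15) = 0.4105
−0.18·log₂(0.18) = 0.4453
−0.03·log₂(0.03) = 0.1518
Sum ≈ 2.6296 → 2.630 bits.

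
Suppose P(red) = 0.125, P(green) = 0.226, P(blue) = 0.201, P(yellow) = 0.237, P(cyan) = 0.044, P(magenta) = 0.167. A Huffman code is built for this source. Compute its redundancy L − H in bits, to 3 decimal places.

0.058 bits

Entropy H = −Σ p log₂ p ≈ 2.4469 bits.
Huffman merges: 11/250+1/8→169/1000; 167/1000+169/1000→42/125; 201/1000+113/500→427/1000; 237/1000+42/125→573/1000; 427/1000+573/1000→1. L = 501/200 ≈ 2.5050.
L − H = 2.5050 − 2.4469 = 0.058 bits.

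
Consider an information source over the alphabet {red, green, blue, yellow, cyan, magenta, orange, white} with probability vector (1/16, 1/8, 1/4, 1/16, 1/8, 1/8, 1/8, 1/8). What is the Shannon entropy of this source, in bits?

2.875 bits

Each probability is a power of 1/2, so log₂(1/p) is an integer.
H = Σ p·log₂(1/p) = 1/16·4 + 1/8·3 + 1/4·2 + 1/16·4 + 1/8·3 + 1/8·3 + 1/8·3 + 1/8·3 = 2.875 bits.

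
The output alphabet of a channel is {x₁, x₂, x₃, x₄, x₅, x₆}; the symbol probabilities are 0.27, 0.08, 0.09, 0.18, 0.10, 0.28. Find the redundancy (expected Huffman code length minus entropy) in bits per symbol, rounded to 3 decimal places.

Entropy H = −Σ p log₂ p ≈ 2.4059 bits.
Huffman merges: 2/25+9/100→17/100; 1/10+17/100→27/100; 9/50+27/100→9/20; 27/100+7/25→11/20; 9/20+11/20→1. L = 61/25 ≈ 2.4400.
L − H = 2.4400 − 2.4059 = 0.034 bits.

0.034 bits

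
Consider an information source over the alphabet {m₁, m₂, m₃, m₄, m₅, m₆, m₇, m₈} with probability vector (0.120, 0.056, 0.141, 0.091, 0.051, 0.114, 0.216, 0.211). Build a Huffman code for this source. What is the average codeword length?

2.878 bits/symbol

Repeatedly combine the two least-probable nodes; the expected code length is the sum of the merged weights.
merge 51/1000 + 7/125 → 107/1000
merge 91/1000 + 107/1000 → 99/500
merge 57/500 + 3/25 → 117/500
merge 141/1000 + 99/500 → 339/1000
merge 211/1000 + 27/125 → 427/1000
merge 117/500 + 339/1000 → 573/1000
merge 427/1000 + 573/1000 → 1
L = 107/1000 + 99/500 + 117/500 + 339/1000 + 427/1000 + 573/1000 + 1 = 1439/500 = 2.878 bits/symbol.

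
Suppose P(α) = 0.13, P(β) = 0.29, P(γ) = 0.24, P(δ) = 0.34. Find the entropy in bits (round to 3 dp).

1.924 bits

H = −Σ pᵢ log₂ pᵢ.
−0.13·log₂(0.13) = 0.3826
−0.29·log₂(0.29) = 0.5179
−0.24·log₂(0.24) = 0.4941
−0.34·log₂(0.34) = 0.5292
Sum ≈ 1.9239 → 1.924 bits.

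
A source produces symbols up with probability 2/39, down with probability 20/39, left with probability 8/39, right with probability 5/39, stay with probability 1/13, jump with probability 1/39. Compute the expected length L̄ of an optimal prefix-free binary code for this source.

2 bits/symbol

Repeatedly combine the two least-probable nodes; the expected code length is the sum of the merged weights.
merge 1/39 + 2/39 → 1/13
merge 1/13 + 1/13 → 2/13
merge 5/39 + 2/13 → 11/39
merge 8/39 + 11/39 → 19/39
merge 19/39 + 20/39 → 1
L = 1/13 + 2/13 + 11/39 + 19/39 + 1 = 2 bits/symbol.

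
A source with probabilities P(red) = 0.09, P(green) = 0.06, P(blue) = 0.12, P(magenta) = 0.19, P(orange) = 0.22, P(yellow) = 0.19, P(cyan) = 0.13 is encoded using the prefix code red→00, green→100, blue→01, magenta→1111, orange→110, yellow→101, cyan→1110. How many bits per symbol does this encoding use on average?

L̄ = Σ pᵢ·ℓᵢ = 0.09·2 + 0.06·3 + 0.12·2 + 0.19·4 + 0.22·3 + 0.19·3 + 0.13·4 = 3.11 bits/symbol.

3.11 bits/symbol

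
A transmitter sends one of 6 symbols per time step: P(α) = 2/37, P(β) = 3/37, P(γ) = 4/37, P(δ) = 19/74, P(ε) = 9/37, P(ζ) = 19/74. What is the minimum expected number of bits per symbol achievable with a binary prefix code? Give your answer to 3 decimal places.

2.378 bits/symbol

Repeatedly combine the two least-probable nodes; the expected code length is the sum of the merged weights.
merge 2/37 + 3/37 → 5/37
merge 4/37 + 5/37 → 9/37
merge 9/37 + 9/37 → 18/37
merge 19/74 + 19/74 → 19/37
merge 18/37 + 19/37 → 1
L = 5/37 + 9/37 + 18/37 + 19/37 + 1 = 88/37 ≈ 2.378 bits/symbol.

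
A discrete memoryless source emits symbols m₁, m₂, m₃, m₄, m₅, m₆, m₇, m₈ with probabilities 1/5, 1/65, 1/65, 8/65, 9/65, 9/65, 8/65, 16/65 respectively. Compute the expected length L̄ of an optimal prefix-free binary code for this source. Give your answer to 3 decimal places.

2.738 bits/symbol

Repeatedly combine the two least-probable nodes; the expected code length is the sum of the merged weights.
merge 1/65 + 1/65 → 2/65
merge 2/65 + 8/65 → 2/13
merge 8/65 + 9/65 → 17/65
merge 9/65 + 2/13 → 19/65
merge 1/5 + 16/65 → 29/65
merge 17/65 + 19/65 → 36/65
merge 29/65 + 36/65 → 1
L = 2/65 + 2/13 + 17/65 + 19/65 + 29/65 + 36/65 + 1 = 178/65 ≈ 2.738 bits/symbol.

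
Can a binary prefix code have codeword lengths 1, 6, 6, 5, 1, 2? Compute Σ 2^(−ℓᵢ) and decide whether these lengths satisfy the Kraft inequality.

1.3125; no

With common denominator 2^6 = 64: Σ 2^(−ℓᵢ) = 32/64 + 1/64 + 1/64 + 2/64 + 32/64 + 16/64 = 84/64 = 1.3125.
Kraft's inequality requires Σ ≤ 1; here Σ = 1.3125 > 1, so no such prefix code exists.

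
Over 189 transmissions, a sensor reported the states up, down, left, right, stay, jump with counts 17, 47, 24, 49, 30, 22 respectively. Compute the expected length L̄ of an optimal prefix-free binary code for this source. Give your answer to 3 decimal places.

Probabilities are the counts divided by 189.
Repeatedly combine the two least-probable nodes; the expected code length is the sum of the merged weights.
merge 17/189 + 22/189 → 13/63
merge 8/63 + 10/63 → 2/7
merge 13/63 + 47/189 → 86/189
merge 7/27 + 2/7 → 103/189
merge 86/189 + 103/189 → 1
L = 13/63 + 2/7 + 86/189 + 103/189 + 1 = 157/63 ≈ 2.492 bits/symbol.

2.492 bits/symbol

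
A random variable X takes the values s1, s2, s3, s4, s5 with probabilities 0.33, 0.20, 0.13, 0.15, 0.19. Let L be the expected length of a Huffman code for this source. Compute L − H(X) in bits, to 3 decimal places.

Entropy H = −Σ p log₂ p ≈ 2.2406 bits.
Huffman merges: 13/100+3/20→7/25; 19/100+1/5→39/100; 7/25+33/100→61/100; 39/100+61/100→1. L = 57/25 ≈ 2.2800.
L − H = 2.2800 − 2.2406 = 0.039 bits.

0.039 bits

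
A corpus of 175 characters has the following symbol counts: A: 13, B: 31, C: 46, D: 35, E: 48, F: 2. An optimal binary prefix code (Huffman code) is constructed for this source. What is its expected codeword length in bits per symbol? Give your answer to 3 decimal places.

2.349 bits/symbol

Probabilities are the counts divided by 175.
Repeatedly combine the two least-probable nodes; the expected code length is the sum of the merged weights.
merge 2/175 + 13/175 → 3/35
merge 3/35 + 31/175 → 46/175
merge 1/5 + 46/175 → 81/175
merge 46/175 + 48/175 → 94/175
merge 81/175 + 94/175 → 1
L = 3/35 + 46/175 + 81/175 + 94/175 + 1 = 411/175 ≈ 2.349 bits/symbol.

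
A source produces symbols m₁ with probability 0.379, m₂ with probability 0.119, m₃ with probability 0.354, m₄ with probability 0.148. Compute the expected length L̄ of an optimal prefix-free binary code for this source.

1.888 bits/symbol

Repeatedly combine the two least-probable nodes; the expected code length is the sum of the merged weights.
merge 119/1000 + 37/250 → 267/1000
merge 267/1000 + 177/500 → 621/1000
merge 379/1000 + 621/1000 → 1
L = 267/1000 + 621/1000 + 1 = 236/125 = 1.888 bits/symbol.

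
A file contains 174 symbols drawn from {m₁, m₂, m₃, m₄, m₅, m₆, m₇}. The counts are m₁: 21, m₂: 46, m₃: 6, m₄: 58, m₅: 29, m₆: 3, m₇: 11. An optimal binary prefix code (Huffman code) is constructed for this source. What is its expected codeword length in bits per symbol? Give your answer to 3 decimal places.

2.402 bits/symbol

Probabilities are the counts divided by 174.
Repeatedly combine the two least-probable nodes; the expected code length is the sum of the merged weights.
merge 1/58 + 1/29 → 3/58
merge 3/58 + 11/174 → 10/87
merge 10/87 + 7/58 → 41/174
merge 1/6 + 41/174 → 35/87
merge 23/87 + 1/3 → 52/87
merge 35/87 + 52/87 → 1
L = 3/58 + 10/87 + 41/174 + 35/87 + 52/87 + 1 = 209/87 ≈ 2.402 bits/symbol.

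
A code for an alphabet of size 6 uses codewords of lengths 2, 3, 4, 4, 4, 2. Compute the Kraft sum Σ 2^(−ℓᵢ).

With common denominator 2^4 = 16: Σ 2^(−ℓᵢ) = 4/16 + 2/16 + 1/16 + 1/16 + 1/16 + 4/16 = 13/16 = 0.8125.

0.8125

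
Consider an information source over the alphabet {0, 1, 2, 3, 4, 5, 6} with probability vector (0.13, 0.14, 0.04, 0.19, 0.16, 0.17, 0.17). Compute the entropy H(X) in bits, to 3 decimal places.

2.713 bits

H = −Σ pᵢ log₂ pᵢ.
−0.13·log₂(0.13) = 0.3826
−0.14·log₂(0.14) = 0.3971
−0.04·log₂(0.04) = 0.1858
−0.19·log₂(0.19) = 0.4552
−0.16·log₂(0.16) = 0.4230
−0.17·log₂(0.17) = 0.4346
−0.17·log₂(0.17) = 0.4346
Sum ≈ 2.7129 → 2.713 bits.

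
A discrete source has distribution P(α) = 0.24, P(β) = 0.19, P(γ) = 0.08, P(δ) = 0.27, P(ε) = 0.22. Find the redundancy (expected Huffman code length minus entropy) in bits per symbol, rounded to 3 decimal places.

0.039 bits

Entropy H = −Σ p log₂ p ≈ 2.2315 bits.
Huffman merges: 2/25+19/100→27/100; 11/50+6/25→23/50; 27/100+27/100→27/50; 23/50+27/50→1. L = 227/100 ≈ 2.2700.
L − H = 2.2700 − 2.2315 = 0.039 bits.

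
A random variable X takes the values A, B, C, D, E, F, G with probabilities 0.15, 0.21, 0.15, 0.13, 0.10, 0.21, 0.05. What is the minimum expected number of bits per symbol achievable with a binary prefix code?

2.73 bits/symbol

Repeatedly combine the two least-probable nodes; the expected code length is the sum of the merged weights.
merge 1/20 + 1/10 → 3/20
merge 13/100 + 3/20 → 7/25
merge 3/20 + 3/20 → 3/10
merge 21/100 + 21/100 → 21/50
merge 7/25 + 3/10 → 29/50
merge 21/50 + 29/50 → 1
L = 3/20 + 7/25 + 3/10 + 21/50 + 29/50 + 1 = 273/100 = 2.73 bits/symbol.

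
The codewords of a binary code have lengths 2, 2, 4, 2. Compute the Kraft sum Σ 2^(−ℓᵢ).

With common denominator 2^4 = 16: Σ 2^(−ℓᵢ) = 4/16 + 4/16 + 1/16 + 4/16 = 13/16 = 0.8125.

0.8125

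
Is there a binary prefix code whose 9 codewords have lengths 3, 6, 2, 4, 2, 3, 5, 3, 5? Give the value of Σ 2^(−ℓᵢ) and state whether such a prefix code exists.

With common denominator 2^6 = 64: Σ 2^(−ℓᵢ) = 8/64 + 1/64 + 16/64 + 4/64 + 16/64 + 8/64 + 2/64 + 8/64 + 2/64 = 65/64 = 1.015625.
Kraft's inequality requires Σ ≤ 1; here Σ = 1.015625 > 1, so no such prefix code exists.

1.015625; no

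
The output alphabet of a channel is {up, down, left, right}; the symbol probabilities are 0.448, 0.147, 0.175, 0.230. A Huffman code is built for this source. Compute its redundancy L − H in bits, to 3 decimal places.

Entropy H = −Σ p log₂ p ≈ 1.8533 bits.
Huffman merges: 147/1000+7/40→161/500; 23/100+161/500→69/125; 56/125+69/125→1. L = 937/500 ≈ 1.8740.
L − H = 1.8740 − 1.8533 = 0.021 bits.

0.021 bits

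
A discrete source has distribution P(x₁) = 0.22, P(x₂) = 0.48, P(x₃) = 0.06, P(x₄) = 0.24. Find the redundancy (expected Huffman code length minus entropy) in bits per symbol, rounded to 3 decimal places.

0.073 bits

Entropy H = −Σ p log₂ p ≈ 1.7265 bits.
Huffman merges: 3/50+11/50→7/25; 6/25+7/25→13/25; 12/25+13/25→1. L = 9/5 ≈ 1.8000.
L − H = 1.8000 − 1.7265 = 0.073 bits.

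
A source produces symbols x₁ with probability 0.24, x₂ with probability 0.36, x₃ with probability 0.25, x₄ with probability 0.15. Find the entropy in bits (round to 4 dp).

H = −Σ pᵢ log₂ pᵢ.
−0.24·log₂(0.24) = 0.4941
−0.36·log₂(0.36) = 0.5306
−0.25·log₂(0.25) = 0.5000
−0.15·log₂(0.15) = 0.4105
Sum ≈ 1.9353 → 1.9353 bits.

1.9353 bits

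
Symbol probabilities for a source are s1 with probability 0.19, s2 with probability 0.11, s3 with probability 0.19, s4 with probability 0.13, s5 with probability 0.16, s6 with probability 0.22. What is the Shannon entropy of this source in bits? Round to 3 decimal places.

H = −Σ pᵢ log₂ pᵢ.
−0.19·log₂(0.19) = 0.4552
−0.11·log₂(0.11) = 0.3503
−0.19·log₂(0.19) = 0.4552
−0.13·log₂(0.13) = 0.3826
−0.16·log₂(0.16) = 0.4230
−0.22·log₂(0.22) = 0.4806
Sum ≈ 2.5470 → 2.547 bits.

2.547 bits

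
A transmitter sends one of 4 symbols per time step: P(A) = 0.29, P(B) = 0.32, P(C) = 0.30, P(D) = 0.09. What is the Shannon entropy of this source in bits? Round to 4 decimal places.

H = −Σ pᵢ log₂ pᵢ.
−0.29·log₂(0.29) = 0.5179
−0.32·log₂(0.32) = 0.5260
−0.30·log₂(0.30) = 0.5211
−0.09·log₂(0.09) = 0.3127
Sum ≈ 1.8777 → 1.8777 bits.

1.8777 bits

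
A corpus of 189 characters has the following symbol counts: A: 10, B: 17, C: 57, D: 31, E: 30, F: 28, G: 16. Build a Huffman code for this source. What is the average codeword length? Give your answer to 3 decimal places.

2.672 bits/symbol

Probabilities are the counts divided by 189.
Repeatedly combine the two least-probable nodes; the expected code length is the sum of the merged weights.
merge 10/189 + 16/189 → 26/189
merge 17/189 + 26/189 → 43/189
merge 4/27 + 10/63 → 58/189
merge 31/189 + 43/189 → 74/189
merge 19/63 + 58/189 → 115/189
merge 74/189 + 115/189 → 1
L = 26/189 + 43/189 + 58/189 + 74/189 + 115/189 + 1 = 505/189 ≈ 2.672 bits/symbol.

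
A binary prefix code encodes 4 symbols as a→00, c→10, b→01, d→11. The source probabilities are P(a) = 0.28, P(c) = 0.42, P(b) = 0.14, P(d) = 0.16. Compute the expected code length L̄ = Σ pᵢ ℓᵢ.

L̄ = Σ pᵢ·ℓᵢ = 0.28·2 + 0.42·2 + 0.14·2 + 0.16·2 = 2 bits/symbol.

2 bits/symbol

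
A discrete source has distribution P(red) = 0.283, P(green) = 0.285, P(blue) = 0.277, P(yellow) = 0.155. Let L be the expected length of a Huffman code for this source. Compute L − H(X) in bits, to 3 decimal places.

0.039 bits

Entropy H = −Σ p log₂ p ≈ 1.9614 bits.
Huffman merges: 31/200+277/1000→54/125; 283/1000+57/200→71/125; 54/125+71/125→1. L = 2 ≈ 2.0000.
L − H = 2.0000 − 1.9614 = 0.039 bits.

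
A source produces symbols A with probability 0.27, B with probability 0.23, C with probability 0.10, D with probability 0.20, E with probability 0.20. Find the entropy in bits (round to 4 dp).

2.2587 bits

H = −Σ pᵢ log₂ pᵢ.
−0.27·log₂(0.27) = 0.5100
−0.23·log₂(0.23) = 0.4877
−0.10·log₂(0.10) = 0.3322
−0.20·log₂(0.20) = 0.4644
−0.20·log₂(0.20) = 0.4644
Sum ≈ 2.2587 → 2.2587 bits.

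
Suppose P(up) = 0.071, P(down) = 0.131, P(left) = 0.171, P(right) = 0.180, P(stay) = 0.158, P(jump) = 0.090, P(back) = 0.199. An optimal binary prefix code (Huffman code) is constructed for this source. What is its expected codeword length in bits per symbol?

2.782 bits/symbol

Repeatedly combine the two least-probable nodes; the expected code length is the sum of the merged weights.
merge 71/1000 + 9/100 → 161/1000
merge 131/1000 + 79/500 → 289/1000
merge 161/1000 + 171/1000 → 83/250
merge 9/50 + 199/1000 → 379/1000
merge 289/1000 + 83/250 → 621/1000
merge 379/1000 + 621/1000 → 1
L = 161/1000 + 289/1000 + 83/250 + 379/1000 + 621/1000 + 1 = 1391/500 = 2.782 bits/symbol.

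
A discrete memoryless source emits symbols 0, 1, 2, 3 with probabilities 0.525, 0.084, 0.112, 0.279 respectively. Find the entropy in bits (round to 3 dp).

1.656 bits

H = −Σ pᵢ log₂ pᵢ.
−0.525·log₂(0.525) = 0.4880
−0.084·log₂(0.084) = 0.3002
−0.112·log₂(0.112) = 0.3537
−0.279·log₂(0.279) = 0.5138
Sum ≈ 1.6558 → 1.656 bits.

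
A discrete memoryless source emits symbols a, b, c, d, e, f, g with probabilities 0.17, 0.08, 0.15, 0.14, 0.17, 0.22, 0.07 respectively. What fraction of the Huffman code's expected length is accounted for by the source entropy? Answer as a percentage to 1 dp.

Entropy H = −Σ p log₂ p ≈ 2.7175 bits.
Huffman merges: 7/100+2/25→3/20; 7/50+3/20→29/100; 3/20+17/100→8/25; 17/100+11/50→39/100; 29/100+8/25→61/100; 39/100+61/100→1. L = 69/25 ≈ 2.7600.
Efficiency = H/L = 2.7175/2.7600 = 98.5%.

98.5%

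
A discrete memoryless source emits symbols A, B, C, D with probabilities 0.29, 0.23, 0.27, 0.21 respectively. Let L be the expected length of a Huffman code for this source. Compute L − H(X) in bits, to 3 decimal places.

Entropy H = −Σ p log₂ p ≈ 1.9884 bits.
Huffman merges: 21/100+23/100→11/25; 27/100+29/100→14/25; 11/25+14/25→1. L = 2 ≈ 2.0000.
L − H = 2.0000 − 1.9884 = 0.012 bits.

0.012 bits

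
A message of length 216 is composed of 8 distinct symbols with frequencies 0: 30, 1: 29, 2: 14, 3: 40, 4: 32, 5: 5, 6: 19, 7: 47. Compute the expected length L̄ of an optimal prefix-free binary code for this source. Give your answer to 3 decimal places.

Probabilities are the counts divided by 216.
Repeatedly combine the two least-probable nodes; the expected code length is the sum of the merged weights.
merge 5/216 + 7/108 → 19/216
merge 19/216 + 19/216 → 19/108
merge 29/216 + 5/36 → 59/216
merge 4/27 + 19/108 → 35/108
merge 5/27 + 47/216 → 29/72
merge 59/216 + 35/108 → 43/72
merge 29/72 + 43/72 → 1
L = 19/216 + 19/108 + 59/216 + 35/108 + 29/72 + 43/72 + 1 = 103/36 ≈ 2.861 bits/symbol.

2.861 bits/symbol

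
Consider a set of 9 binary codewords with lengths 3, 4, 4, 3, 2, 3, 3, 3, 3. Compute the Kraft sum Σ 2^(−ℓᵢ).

With common denominator 2^4 = 16: Σ 2^(−ℓᵢ) = 2/16 + 1/16 + 1/16 + 2/16 + 4/16 + 2/16 + 2/16 + 2/16 + 2/16 = 18/16 = 1.125.

1.125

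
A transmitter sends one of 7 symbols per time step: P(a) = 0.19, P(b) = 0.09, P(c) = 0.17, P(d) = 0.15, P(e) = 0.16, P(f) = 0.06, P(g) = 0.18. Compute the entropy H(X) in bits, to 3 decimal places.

2.725 bits

H = −Σ pᵢ log₂ pᵢ.
−0.19·log₂(0.19) = 0.4552
−0.09·log₂(0.09) = 0.3127
−0.17·log₂(0.17) = 0.4346
−0.15·log₂(0.15) = 0.4105
−0.16·log₂(0.16) = 0.4230
−0.06·log₂(0.06) = 0.2435
−0.18·log₂(0.18) = 0.4453
Sum ≈ 2.7249 → 2.725 bits.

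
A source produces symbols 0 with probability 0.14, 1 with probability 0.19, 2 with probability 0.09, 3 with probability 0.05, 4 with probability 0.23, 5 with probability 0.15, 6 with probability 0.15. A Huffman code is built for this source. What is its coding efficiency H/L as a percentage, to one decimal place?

Entropy H = −Σ p log₂ p ≈ 2.6898 bits.
Huffman merges: 1/20+9/100→7/50; 7/50+7/50→7/25; 3/20+3/20→3/10; 19/100+23/100→21/50; 7/25+3/10→29/50; 21/50+29/50→1. L = 68/25 ≈ 2.7200.
Efficiency = H/L = 2.6898/2.7200 = 98.9%.

98.9%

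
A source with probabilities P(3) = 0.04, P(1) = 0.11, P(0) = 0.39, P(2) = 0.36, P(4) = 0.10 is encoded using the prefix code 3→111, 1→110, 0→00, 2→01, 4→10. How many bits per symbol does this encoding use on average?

L̄ = Σ pᵢ·ℓᵢ = 0.04·3 + 0.11·3 + 0.39·2 + 0.36·2 + 0.10·2 = 2.15 bits/symbol.

2.15 bits/symbol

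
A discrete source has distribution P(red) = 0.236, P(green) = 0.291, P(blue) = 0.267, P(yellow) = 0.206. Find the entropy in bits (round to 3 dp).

1.988 bits

H = −Σ pᵢ log₂ pᵢ.
−0.236·log₂(0.236) = 0.4916
−0.291·log₂(0.291) = 0.5182
−0.267·log₂(0.267) = 0.5087
−0.206·log₂(0.206) = 0.4695
Sum ≈ 1.9881 → 1.988 bits.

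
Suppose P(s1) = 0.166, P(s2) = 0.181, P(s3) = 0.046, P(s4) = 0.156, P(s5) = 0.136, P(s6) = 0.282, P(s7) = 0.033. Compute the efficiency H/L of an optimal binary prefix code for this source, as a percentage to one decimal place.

Entropy H = −Σ p log₂ p ≈ 2.5677 bits.
Huffman merges: 33/1000+23/500→79/1000; 79/1000+17/125→43/200; 39/250+83/500→161/500; 181/1000+43/200→99/250; 141/500+161/500→151/250; 99/250+151/250→1. L = 327/125 ≈ 2.6160.
Efficiency = H/L = 2.5677/2.6160 = 98.2%.

98.2%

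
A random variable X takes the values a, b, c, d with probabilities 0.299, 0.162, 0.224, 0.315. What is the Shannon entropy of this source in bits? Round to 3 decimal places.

1.955 bits

H = −Σ pᵢ log₂ pᵢ.
−0.299·log₂(0.299) = 0.5208
−0.162·log₂(0.162) = 0.4254
−0.224·log₂(0.224) = 0.4835
−0.315·log₂(0.315) = 0.5250
Sum ≈ 1.9547 → 1.955 bits.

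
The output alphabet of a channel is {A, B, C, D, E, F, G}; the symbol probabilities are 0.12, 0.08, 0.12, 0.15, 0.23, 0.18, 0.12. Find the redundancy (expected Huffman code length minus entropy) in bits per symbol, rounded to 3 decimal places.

Entropy H = −Σ p log₂ p ≈ 2.7362 bits.
Huffman merges: 2/25+3/25→1/5; 3/25+3/25→6/25; 3/20+9/50→33/100; 1/5+23/100→43/100; 6/25+33/100→57/100; 43/100+57/100→1. L = 277/100 ≈ 2.7700.
L − H = 2.7700 − 2.7362 = 0.034 bits.

0.034 bits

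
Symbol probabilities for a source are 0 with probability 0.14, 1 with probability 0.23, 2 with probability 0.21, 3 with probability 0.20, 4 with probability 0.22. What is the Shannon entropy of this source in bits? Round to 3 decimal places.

H = −Σ pᵢ log₂ pᵢ.
−0.14·log₂(0.14) = 0.3971
−0.23·log₂(0.23) = 0.4877
−0.21·log₂(0.21) = 0.4728
−0.20·log₂(0.20) = 0.4644
−0.22·log₂(0.22) = 0.4806
Sum ≈ 2.3026 → 2.303 bits.

2.303 bits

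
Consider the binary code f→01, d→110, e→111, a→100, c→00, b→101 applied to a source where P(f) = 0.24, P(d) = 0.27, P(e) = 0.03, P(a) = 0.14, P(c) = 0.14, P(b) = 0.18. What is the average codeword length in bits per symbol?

2.62 bits/symbol

L̄ = Σ pᵢ·ℓᵢ = 0.24·2 + 0.27·3 + 0.03·3 + 0.14·3 + 0.14·2 + 0.18·3 = 2.62 bits/symbol.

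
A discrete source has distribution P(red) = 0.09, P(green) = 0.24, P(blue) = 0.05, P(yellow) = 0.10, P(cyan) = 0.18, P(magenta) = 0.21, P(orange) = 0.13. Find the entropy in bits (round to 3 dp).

H = −Σ pᵢ log₂ pᵢ.
−0.09·log₂(0.09) = 0.3127
−0.24·log₂(0.24) = 0.4941
−0.05·log₂(0.05) = 0.2161
−0.10·log₂(0.10) = 0.3322
−0.18·log₂(0.18) = 0.4453
−0.21·log₂(0.21) = 0.4728
−0.13·log₂(0.13) = 0.3826
Sum ≈ 2.6559 → 2.656 bits.

2.656 bits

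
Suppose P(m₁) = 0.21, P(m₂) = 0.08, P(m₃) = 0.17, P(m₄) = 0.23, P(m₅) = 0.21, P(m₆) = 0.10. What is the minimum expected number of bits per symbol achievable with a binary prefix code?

2.53 bits/symbol

Repeatedly combine the two least-probable nodes; the expected code length is the sum of the merged weights.
merge 2/25 + 1/10 → 9/50
merge 17/100 + 9/50 → 7/20
merge 21/100 + 21/100 → 21/50
merge 23/100 + 7/20 → 29/50
merge 21/50 + 29/50 → 1
L = 9/50 + 7/20 + 21/50 + 29/50 + 1 = 253/100 = 2.53 bits/symbol.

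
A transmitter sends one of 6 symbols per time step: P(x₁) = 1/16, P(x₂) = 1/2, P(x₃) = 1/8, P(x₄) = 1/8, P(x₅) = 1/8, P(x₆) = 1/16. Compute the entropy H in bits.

Each probability is a power of 1/2, so log₂(1/p) is an integer.
H = Σ p·log₂(1/p) = 1/16·4 + 1/2·1 + 1/8·3 + 1/8·3 + 1/8·3 + 1/16·4 = 2.125 bits.

2.125 bits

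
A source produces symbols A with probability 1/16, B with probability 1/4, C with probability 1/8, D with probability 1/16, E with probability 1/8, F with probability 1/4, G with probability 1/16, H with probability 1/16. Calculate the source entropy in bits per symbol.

Each probability is a power of 1/2, so log₂(1/p) is an integer.
H = Σ p·log₂(1/p) = 1/16·4 + 1/4·2 + 1/8·3 + 1/16·4 + 1/8·3 + 1/4·2 + 1/16·4 + 1/16·4 = 2.75 bits.

2.75 bits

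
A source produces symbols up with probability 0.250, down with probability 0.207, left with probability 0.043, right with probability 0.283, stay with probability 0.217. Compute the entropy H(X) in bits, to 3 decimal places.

2.159 bits

H = −Σ pᵢ log₂ pᵢ.
−0.250·log₂(0.250) = 0.5000
−0.207·log₂(0.207) = 0.4704
−0.043·log₂(0.043) = 0.1952
−0.283·log₂(0.283) = 0.5154
−0.217·log₂(0.217) = 0.4783
Sum ≈ 2.1593 → 2.159 bits.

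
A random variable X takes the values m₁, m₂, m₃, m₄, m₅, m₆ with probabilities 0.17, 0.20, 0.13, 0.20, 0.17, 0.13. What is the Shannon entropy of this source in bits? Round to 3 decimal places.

H = −Σ pᵢ log₂ pᵢ.
−0.17·log₂(0.17) = 0.4346
−0.20·log₂(0.20) = 0.4644
−0.13·log₂(0.13) = 0.3826
−0.20·log₂(0.20) = 0.4644
−0.17·log₂(0.17) = 0.4346
−0.13·log₂(0.13) = 0.3826
Sum ≈ 2.5632 → 2.563 bits.

2.563 bits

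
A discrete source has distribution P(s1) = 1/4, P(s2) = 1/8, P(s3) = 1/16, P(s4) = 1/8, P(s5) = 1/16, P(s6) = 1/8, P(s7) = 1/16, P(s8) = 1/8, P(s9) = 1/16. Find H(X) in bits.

3 bits

Each probability is a power of 1/2, so log₂(1/p) is an integer.
H = Σ p·log₂(1/p) = 1/4·2 + 1/8·3 + 1/16·4 + 1/8·3 + 1/16·4 + 1/8·3 + 1/16·4 + 1/8·3 + 1/16·4 = 3 bits.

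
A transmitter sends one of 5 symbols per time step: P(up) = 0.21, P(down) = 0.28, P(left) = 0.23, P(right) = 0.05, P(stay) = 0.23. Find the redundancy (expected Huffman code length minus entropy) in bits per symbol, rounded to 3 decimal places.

Entropy H = −Σ p log₂ p ≈ 2.1785 bits.
Huffman merges: 1/20+21/100→13/50; 23/100+23/100→23/50; 13/50+7/25→27/50; 23/50+27/50→1. L = 113/50 ≈ 2.2600.
L − H = 2.2600 − 2.1785 = 0.082 bits.

0.082 bits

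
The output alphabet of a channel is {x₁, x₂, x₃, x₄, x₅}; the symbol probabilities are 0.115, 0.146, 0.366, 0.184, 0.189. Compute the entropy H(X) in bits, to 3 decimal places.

2.198 bits

H = −Σ pᵢ log₂ pᵢ.
−0.115·log₂(0.115) = 0.3588
−0.146·log₂(0.146) = 0.4053
−0.366·log₂(0.366) = 0.5307
−0.184·log₂(0.184) = 0.4494
−0.189·log₂(0.189) = 0.4543
Sum ≈ 2.1985 → 2.198 bits.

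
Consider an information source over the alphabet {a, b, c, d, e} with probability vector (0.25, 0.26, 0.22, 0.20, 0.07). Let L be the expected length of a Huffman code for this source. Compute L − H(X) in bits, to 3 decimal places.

0.051 bits

Entropy H = −Σ p log₂ p ≈ 2.2188 bits.
Huffman merges: 7/100+1/5→27/100; 11/50+1/4→47/100; 13/50+27/100→53/100; 47/100+53/100→1. L = 227/100 ≈ 2.2700.
L − H = 2.2700 − 2.2188 = 0.051 bits.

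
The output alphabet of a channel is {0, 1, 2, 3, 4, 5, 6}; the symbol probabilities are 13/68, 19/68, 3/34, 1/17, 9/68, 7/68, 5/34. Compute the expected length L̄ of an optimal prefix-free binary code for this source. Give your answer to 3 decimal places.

2.676 bits/symbol

Repeatedly combine the two least-probable nodes; the expected code length is the sum of the merged weights.
merge 1/17 + 3/34 → 5/34
merge 7/68 + 9/68 → 4/17
merge 5/34 + 5/34 → 5/17
merge 13/68 + 4/17 → 29/68
merge 19/68 + 5/17 → 39/68
merge 29/68 + 39/68 → 1
L = 5/34 + 4/17 + 5/17 + 29/68 + 39/68 + 1 = 91/34 ≈ 2.676 bits/symbol.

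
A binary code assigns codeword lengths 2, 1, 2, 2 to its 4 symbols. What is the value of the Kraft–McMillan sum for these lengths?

1.25

With common denominator 2^2 = 4: Σ 2^(−ℓᵢ) = 1/4 + 2/4 + 1/4 + 1/4 = 5/4 = 1.25.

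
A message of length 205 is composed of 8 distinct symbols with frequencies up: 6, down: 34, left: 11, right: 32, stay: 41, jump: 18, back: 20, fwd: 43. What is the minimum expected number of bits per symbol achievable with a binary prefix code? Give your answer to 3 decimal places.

Probabilities are the counts divided by 205.
Repeatedly combine the two least-probable nodes; the expected code length is the sum of the merged weights.
merge 6/205 + 11/205 → 17/205
merge 17/205 + 18/205 → 7/41
merge 4/41 + 32/205 → 52/205
merge 34/205 + 7/41 → 69/205
merge 1/5 + 43/205 → 84/205
merge 52/205 + 69/205 → 121/205
merge 84/205 + 121/205 → 1
L = 17/205 + 7/41 + 52/205 + 69/205 + 84/205 + 121/205 + 1 = 583/205 ≈ 2.844 bits/symbol.

2.844 bits/symbol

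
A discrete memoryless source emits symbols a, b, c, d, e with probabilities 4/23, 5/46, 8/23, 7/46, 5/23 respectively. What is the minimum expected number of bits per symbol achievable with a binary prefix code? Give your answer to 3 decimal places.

Repeatedly combine the two least-probable nodes; the expected code length is the sum of the merged weights.
merge 5/46 + 7/46 → 6/23
merge 4/23 + 5/23 → 9/23
merge 6/23 + 8/23 → 14/23
merge 9/23 + 14/23 → 1
L = 6/23 + 9/23 + 14/23 + 1 = 52/23 ≈ 2.261 bits/symbol.

2.261 bits/symbol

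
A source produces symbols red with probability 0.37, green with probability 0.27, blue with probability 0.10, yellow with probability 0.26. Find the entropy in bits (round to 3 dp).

H = −Σ pᵢ log₂ pᵢ.
−0.37·log₂(0.37) = 0.5307
−0.27·log₂(0.27) = 0.5100
−0.10·log₂(0.10) = 0.3322
−0.26·log₂(0.26) = 0.5053
Sum ≈ 1.8782 → 1.878 bits.

1.878 bits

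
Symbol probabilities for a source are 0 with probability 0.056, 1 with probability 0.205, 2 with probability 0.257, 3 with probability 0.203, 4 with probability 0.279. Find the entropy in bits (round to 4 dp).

H = −Σ pᵢ log₂ pᵢ.
−0.056·log₂(0.056) = 0.2329
−0.205·log₂(0.205) = 0.4687
−0.257·log₂(0.257) = 0.5038
−0.203·log₂(0.203) = 0.4670
−0.279·log₂(0.279) = 0.5138
Sum ≈ 2.1861 → 2.1861 bits.

2.1861 bits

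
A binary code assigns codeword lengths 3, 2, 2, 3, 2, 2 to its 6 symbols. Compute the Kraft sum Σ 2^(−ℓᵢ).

1.25

With common denominator 2^3 = 8: Σ 2^(−ℓᵢ) = 1/8 + 2/8 + 2/8 + 1/8 + 2/8 + 2/8 = 10/8 = 1.25.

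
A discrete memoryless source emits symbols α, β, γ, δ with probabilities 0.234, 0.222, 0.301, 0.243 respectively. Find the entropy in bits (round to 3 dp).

H = −Σ pᵢ log₂ pᵢ.
−0.234·log₂(0.234) = 0.4903
−0.222·log₂(0.222) = 0.4820
−0.301·log₂(0.301) = 0.5214
−0.243·log₂(0.243) = 0.4960
Sum ≈ 1.9897 → 1.990 bits.

1.990 bits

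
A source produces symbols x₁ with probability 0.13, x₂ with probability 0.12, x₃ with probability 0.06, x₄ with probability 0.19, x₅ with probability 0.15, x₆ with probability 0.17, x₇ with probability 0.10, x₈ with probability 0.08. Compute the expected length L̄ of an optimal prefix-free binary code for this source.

Repeatedly combine the two least-probable nodes; the expected code length is the sum of the merged weights.
merge 3/50 + 2/25 → 7/50
merge 1/10 + 3/25 → 11/50
merge 13/100 + 7/50 → 27/100
merge 3/20 + 17/100 → 8/25
merge 19/100 + 11/50 → 41/100
merge 27/100 + 8/25 → 59/100
merge 41/100 + 59/100 → 1
L = 7/50 + 11/50 + 27/100 + 8/25 + 41/100 + 59/100 + 1 = 59/20 = 2.95 bits/symbol.

2.95 bits/symbol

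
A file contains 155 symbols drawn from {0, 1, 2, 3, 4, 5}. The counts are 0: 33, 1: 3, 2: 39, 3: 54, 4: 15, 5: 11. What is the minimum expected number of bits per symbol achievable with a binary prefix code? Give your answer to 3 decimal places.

Probabilities are the counts divided by 155.
Repeatedly combine the two least-probable nodes; the expected code length is the sum of the merged weights.
merge 3/155 + 11/155 → 14/155
merge 14/155 + 3/31 → 29/155
merge 29/155 + 33/155 → 2/5
merge 39/155 + 54/155 → 3/5
merge 2/5 + 3/5 → 1
L = 14/155 + 29/155 + 2/5 + 3/5 + 1 = 353/155 ≈ 2.277 bits/symbol.

2.277 bits/symbol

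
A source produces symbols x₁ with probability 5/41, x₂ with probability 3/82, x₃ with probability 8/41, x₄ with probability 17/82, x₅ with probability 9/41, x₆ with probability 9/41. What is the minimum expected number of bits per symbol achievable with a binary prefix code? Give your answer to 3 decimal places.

Repeatedly combine the two least-probable nodes; the expected code length is the sum of the merged weights.
merge 3/82 + 5/41 → 13/82
merge 13/82 + 8/41 → 29/82
merge 17/82 + 9/41 → 35/82
merge 9/41 + 29/82 → 47/82
merge 35/82 + 47/82 → 1
L = 13/82 + 29/82 + 35/82 + 47/82 + 1 = 103/41 ≈ 2.512 bits/symbol.

2.512 bits/symbol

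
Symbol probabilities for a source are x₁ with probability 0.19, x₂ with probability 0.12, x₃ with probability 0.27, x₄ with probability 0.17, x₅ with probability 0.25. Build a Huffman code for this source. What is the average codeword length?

Repeatedly combine the two least-probable nodes; the expected code length is the sum of the merged weights.
merge 3/25 + 17/100 → 29/100
merge 19/100 + 1/4 → 11/25
merge 27/100 + 29/100 → 14/25
merge 11/25 + 14/25 → 1
L = 29/100 + 11/25 + 14/25 + 1 = 229/100 = 2.29 bits/symbol.

2.29 bits/symbol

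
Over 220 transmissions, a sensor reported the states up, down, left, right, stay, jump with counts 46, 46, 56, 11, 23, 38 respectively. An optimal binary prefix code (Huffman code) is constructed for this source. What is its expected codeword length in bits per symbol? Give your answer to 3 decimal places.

Probabilities are the counts divided by 220.
Repeatedly combine the two least-probable nodes; the expected code length is the sum of the merged weights.
merge 1/20 + 23/220 → 17/110
merge 17/110 + 19/110 → 18/55
merge 23/110 + 23/110 → 23/55
merge 14/55 + 18/55 → 32/55
merge 23/55 + 32/55 → 1
L = 17/110 + 18/55 + 23/55 + 32/55 + 1 = 273/110 ≈ 2.482 bits/symbol.

2.482 bits/symbol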